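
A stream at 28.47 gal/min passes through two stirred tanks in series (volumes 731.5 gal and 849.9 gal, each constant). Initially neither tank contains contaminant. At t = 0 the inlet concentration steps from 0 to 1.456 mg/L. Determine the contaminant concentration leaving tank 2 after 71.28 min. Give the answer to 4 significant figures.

Species balance on tank i: dCᵢ/dt = (Cᵢ₋₁ − Cᵢ)/τᵢ with τᵢ = Vᵢ/Q.
τ₁ = 731.5/28.47 = 25.6937 min; τ₂ = 849.9/28.47 = 29.8525 min.
Solving the cascade with C₁(0)=C₂(0)=0 gives C₂(t) = C_in[1 − (τ₁ e^(−t/τ₁) − τ₂ e^(−t/τ₂))/(τ₁ − τ₂)].
At t = 71.28: e^(−t/τ₁) = 0.0623982, e^(−t/τ₂) = 0.0918369.
C₂ = 1.456·[1 − (25.6937·0.0623982 − 29.8525·0.0918369)/(-4.15876)] = 1.456·0.726285 = 1.05747 mg/L.

1.057 mg/L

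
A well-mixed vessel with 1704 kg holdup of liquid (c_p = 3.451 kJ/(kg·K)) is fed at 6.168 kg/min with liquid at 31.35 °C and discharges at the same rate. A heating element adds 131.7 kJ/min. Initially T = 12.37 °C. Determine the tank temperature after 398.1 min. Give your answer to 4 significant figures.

Heat balance on the well-mixed liquid: M c_p dT/dt = ṁ c_p (T_in − T) + 131.7.
τ = M/ṁ = 276.265 min; T_ss = T_in + Q̇/(ṁ c_p) = 31.35 + 131.7/(6.168·3.451) = 37.5372 °C.
Integrating: T(t) = T_ss + (T₀ − T_ss) e^(−t/τ).
T(398.1) = 37.5372 + (-25.1672)·e^(−398.1/276.265) = 37.5372 + (-25.1672)·0.236689 = 31.5804 °C.

31.58 °C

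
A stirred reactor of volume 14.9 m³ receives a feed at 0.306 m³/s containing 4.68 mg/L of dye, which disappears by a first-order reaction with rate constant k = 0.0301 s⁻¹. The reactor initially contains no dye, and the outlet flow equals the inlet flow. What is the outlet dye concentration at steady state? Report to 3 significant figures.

1.90 mg/L

Accumulation = in − out − consumed: V dC/dt = Q C_in − Q C − k V C.
At steady state: 0 = Q C_in − (Q + kV) C_ss, so C_ss = Q C_in/(Q + kV).
C_ss = 0.306·4.68/(0.306 + 0.0301·14.9) = 1.4321/0.75449 = 1.8981 mg/L.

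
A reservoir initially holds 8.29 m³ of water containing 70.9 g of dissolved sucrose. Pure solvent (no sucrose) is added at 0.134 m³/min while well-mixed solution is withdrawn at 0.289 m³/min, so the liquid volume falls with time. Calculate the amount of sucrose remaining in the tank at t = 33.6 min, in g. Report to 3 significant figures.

11.2 g

Let m(t) be the amount of sucrose. Volume: V(t) = V₀ + (Q_in − Q_out) t = 8.29 − 0.15500 t; V(33.6) = 3.0820 m³.
Solute balance: dm/dt = 0 − Q_out C = −Q_out m/V(t).
dm/m = −Q_out dt/(V₀ − 0.15500 t); integrating gives ln(m/m₀) = −(Q_out/(Q_in−Q_out)) ln(V/V₀).
m = m₀ (V₀/V)^(Q_out/(Q_in−Q_out)) = 70.9 × (8.29/3.0820)^(-1.8645) = 11.205 g.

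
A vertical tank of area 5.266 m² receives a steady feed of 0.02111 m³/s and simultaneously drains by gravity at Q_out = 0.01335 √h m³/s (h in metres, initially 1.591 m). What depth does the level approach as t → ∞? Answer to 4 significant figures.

2.500 m

Level balance: A dh/dt = 0.02111 − 0.01335 √h. Setting dh/dt = 0:
Q_in = 0.01335 √h_ss ⇒ √h_ss = 0.02111/0.01335 = 1.58127.
h_ss = 1.58127² = 2.50043 m. (Since h₀ = 1.591 m < h_ss, the level will rise toward this value.)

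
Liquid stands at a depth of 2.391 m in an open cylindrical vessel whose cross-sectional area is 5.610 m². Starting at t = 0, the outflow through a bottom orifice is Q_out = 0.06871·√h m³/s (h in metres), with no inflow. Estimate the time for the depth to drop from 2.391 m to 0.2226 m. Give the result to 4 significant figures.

A dh/dt = −Q_out = −0.06871 √h.
∫ h^(−1/2) dh = −(0.06871/A) ∫ dt, giving 2√h = 2√h₀ − (0.06871/A) t.
t = 2A(√h₀ − √h)/0.06871 = 2·5.610·(√2.391 − √0.2226)/0.06871
  = 11.2200 × (1.54629 − 0.471805) / 0.06871 = 175.457 s.

175.5 s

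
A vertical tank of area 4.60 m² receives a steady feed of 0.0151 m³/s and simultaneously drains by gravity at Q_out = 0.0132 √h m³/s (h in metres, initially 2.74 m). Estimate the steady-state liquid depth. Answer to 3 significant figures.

A dh/dt = Q_in − 0.0132 √h. Steady state requires inflow = outflow:
Q_in = 0.0132 √h_ss ⇒ √h_ss = 0.0151/0.0132 = 1.1439.
h_ss = 1.1439² = 1.3086 m. (Since h₀ = 2.74 m > h_ss, the level will fall toward this value.)

1.31 m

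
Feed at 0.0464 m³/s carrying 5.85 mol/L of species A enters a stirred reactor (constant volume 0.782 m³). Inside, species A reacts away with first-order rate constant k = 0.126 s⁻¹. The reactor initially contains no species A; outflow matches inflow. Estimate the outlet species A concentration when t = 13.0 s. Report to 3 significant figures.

1.70 mol/L

Accumulation = in − out − consumed: V dC/dt = Q C_in − Q C − k V C.
dC/dt = (Q/V) C_in − (Q/V + k) C; effective rate a = Q/V + k = 0.059335 + 0.126 = 0.18534 s⁻¹.
C_ss = Q C_in/(Q + kV) = 1.8729 mol/L; C(t) = C_ss + (C₀ − C_ss) e^(−a t).
C(13.0) = 1.8729 + (-1.8729)·e^(−0.18534·13.0) = 1.8729 + (-1.8729)·0.089873 = 1.7046 mol/L.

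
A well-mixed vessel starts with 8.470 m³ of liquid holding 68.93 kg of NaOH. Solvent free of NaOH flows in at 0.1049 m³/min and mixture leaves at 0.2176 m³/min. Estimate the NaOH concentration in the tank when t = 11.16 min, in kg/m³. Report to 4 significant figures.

Total volume: dV/dt = Q_in − Q_out = -0.112700 m³/min, so V(t) = 8.470 − 0.112700 t and V(11.16) = 7.21227 m³.
No NaOH enters, so dm/dt = −Q_out · (m/V).
dm/m = −Q_out dt/(V₀ − 0.112700 t); integrating gives ln(m/m₀) = −(Q_out/(Q_in−Q_out)) ln(V/V₀).
m = m₀ (V₀/V)^(Q_out/(Q_in−Q_out)) = 68.93 × (8.470/7.21227)^(-1.93079) = 50.5379 kg.
C = m/V = 50.5379/7.21227 = 7.00721 kg/m³.

7.007 kg/m³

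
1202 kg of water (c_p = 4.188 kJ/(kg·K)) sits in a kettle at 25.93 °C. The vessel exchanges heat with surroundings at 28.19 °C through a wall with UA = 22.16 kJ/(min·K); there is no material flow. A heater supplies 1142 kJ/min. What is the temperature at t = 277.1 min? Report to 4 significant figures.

63.84 °C

Heat balance on the well-mixed liquid: M c_p dT/dt = −UA(T − T_amb) + Q̇.
dT/dt = (T_ss − T)/τ with T_ss = T_amb + Q̇/UA = 28.19 + 1142/22.16 = 79.7243 °C, τ = M c_p/UA = 1202·4.188/22.16 = 227.165 min.
T approaches T_ss exponentially: T(t) = T_ss + (T₀ − T_ss) e^(−t/τ).
T(277.1) = 79.7243 + (-53.7943)·0.295284 = 63.8397 °C.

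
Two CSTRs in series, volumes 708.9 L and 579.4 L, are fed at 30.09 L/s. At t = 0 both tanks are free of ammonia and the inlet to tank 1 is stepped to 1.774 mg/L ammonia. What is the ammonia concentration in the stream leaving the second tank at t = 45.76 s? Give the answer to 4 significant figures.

Each tank obeys Vᵢ dCᵢ/dt = Q(Cᵢ₋₁ − Cᵢ), so τᵢ = Vᵢ/Q.
τ₁ = 708.9/30.09 = 23.5593 s; τ₂ = 579.4/30.09 = 19.2556 s.
Tank 1: C₁ = C_in(1 − e^(−t/τ₁)). Tank 2 (τ₁ ≠ τ₂): C₂ = C_in[1 − (τ₁ e^(−t/τ₁) − τ₂ e^(−t/τ₂))/(τ₁ − τ₂)].
At t = 45.76: e^(−t/τ₁) = 0.143369, e^(−t/τ₂) = 0.0928792.
C₂ = 1.774·[1 − (23.5593·0.143369 − 19.2556·0.0928792)/(4.30376)] = 1.774·0.630731 = 1.11892 mg/L.

1.119 mg/L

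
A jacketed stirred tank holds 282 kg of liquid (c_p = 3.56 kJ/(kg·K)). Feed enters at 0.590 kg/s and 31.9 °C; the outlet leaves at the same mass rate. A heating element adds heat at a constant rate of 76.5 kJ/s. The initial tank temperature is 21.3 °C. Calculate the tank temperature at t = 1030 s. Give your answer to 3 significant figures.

62.9 °C

M c_p dT/dt = ṁ c_p (T_in − T) + Q̇.
τ = M/ṁ = 477.97 s; T_ss = T_in + Q̇/(ṁ c_p) = 31.9 + 76.5/(0.590·3.56) = 68.322 °C.
T approaches T_ss exponentially: T(t) = T_ss + (T₀ − T_ss) e^(−t/τ).
T(1030) = 68.322 + (-47.022)·e^(−1030/477.97) = 68.322 + (-47.022)·0.11591 = 62.871 °C.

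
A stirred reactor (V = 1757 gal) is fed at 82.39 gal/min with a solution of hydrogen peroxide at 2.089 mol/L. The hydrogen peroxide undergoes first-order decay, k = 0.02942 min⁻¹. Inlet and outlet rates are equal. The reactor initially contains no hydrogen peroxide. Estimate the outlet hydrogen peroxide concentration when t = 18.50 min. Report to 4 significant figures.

Accumulation = in − out − consumed: V dC/dt = Q C_in − Q C − k V C.
dC/dt = (Q/V) C_in − (Q/V + k) C; effective rate a = Q/V + k = 0.0468924 + 0.02942 = 0.0763124 min⁻¹.
C_ss = Q C_in/(Q + kV) = 1.28365 mol/L; C(t) = C_ss + (C₀ − C_ss) e^(−a t).
C(18.50) = 1.28365 + (-1.28365)·e^(−0.0763124·18.50) = 1.28365 + (-1.28365)·0.243709 = 0.970811 mol/L.

0.9708 mol/L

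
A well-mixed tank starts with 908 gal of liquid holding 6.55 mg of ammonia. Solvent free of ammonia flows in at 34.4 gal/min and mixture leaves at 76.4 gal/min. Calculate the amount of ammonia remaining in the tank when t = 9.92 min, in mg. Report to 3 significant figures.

Let m(t) be the amount of ammonia. Volume: V(t) = V₀ + (Q_in − Q_out) t = 908 − 42.000 t; V(9.92) = 491.36 gal.
No ammonia enters, so dm/dt = −Q_out · (m/V).
dm/m = −Q_out dt/(V₀ − 42.000 t); integrating gives ln(m/m₀) = −(Q_out/(Q_in−Q_out)) ln(V/V₀).
m = m₀ (V₀/V)^(Q_out/(Q_in−Q_out)) = 6.55 × (908/491.36)^(-1.8190) = 2.1435 mg.

2.14 mg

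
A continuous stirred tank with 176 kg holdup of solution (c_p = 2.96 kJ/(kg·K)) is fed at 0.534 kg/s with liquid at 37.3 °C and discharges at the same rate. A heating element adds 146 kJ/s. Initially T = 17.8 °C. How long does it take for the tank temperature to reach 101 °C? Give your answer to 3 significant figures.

M c_p dT/dt = ṁ c_p (T_in − T) + Q̇.
τ = M/ṁ = 329.59 s; T_ss = T_in + Q̇/(ṁ c_p) = 129.67 °C.
T(t) = T_ss + (T₀ − T_ss) e^(−t/τ). Set T = 101:
e^(−t/τ) = (101 − 129.67)/(17.8 − 129.67) = 0.25626
t = −329.59 · ln(0.25626) = 448.75 s.

449 s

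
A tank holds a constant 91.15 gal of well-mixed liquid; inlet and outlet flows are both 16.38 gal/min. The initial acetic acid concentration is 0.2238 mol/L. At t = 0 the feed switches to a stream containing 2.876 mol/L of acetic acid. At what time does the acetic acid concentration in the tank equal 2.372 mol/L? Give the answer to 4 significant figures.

9.241 min

Transient balance on the dissolved component: V dC/dt = Q(C_in − C), so τ = V/Q = 5.56471 min.
C(t) = C_in + (C₀ − C_in) e^(−t/τ). Set C = 2.372 and solve for t:
e^(−t/τ) = (C − C_in)/(C₀ − C_in) = (2.372 − 2.876)/(0.2238 − 2.876) = 0.190031
t = −τ ln(…) = 5.56471 × 1.66057 = 9.24059 min.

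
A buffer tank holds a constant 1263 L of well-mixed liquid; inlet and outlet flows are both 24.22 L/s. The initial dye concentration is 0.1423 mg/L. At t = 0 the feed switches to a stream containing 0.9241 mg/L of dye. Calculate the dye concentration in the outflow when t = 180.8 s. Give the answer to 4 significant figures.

0.8997 mg/L

Mass balance on the solute (V constant): V dC/dt = Q(C_in − C).
So dC/dt = (C_in − C)/τ with τ = V/Q = 1263/24.22 = 52.1470 s.
C approaches C_in exponentially: C(t) = C_in + (C₀ − C_in) e^(−t/τ).
C(180.8) = 0.9241 + (0.1423 − 0.9241)·e^(−180.8/52.1470) = 0.9241 + (-0.781800)·0.0312067 = 0.899703 mg/L.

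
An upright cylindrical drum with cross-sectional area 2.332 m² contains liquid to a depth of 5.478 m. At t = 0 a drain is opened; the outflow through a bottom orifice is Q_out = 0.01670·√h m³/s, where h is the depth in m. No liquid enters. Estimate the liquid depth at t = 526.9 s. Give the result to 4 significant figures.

Volume balance on the tank: A dh/dt = −0.01670 √h.
∫ h^(−1/2) dh = −(0.01670/A) ∫ dt, giving 2√h = 2√h₀ − (0.01670/A) t.
√h = √5.478 − 0.01670·526.9/(2·2.332) = 2.34051 − 1.88663 = 0.453885.
h = 0.453885² = 0.206012 m.

0.2060 m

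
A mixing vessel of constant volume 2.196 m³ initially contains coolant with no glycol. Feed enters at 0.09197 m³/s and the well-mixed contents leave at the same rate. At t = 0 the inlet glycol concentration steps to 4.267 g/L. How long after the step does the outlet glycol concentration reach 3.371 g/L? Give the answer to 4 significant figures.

Species balance: V dC/dt = Q(C_in − C) ⇒ τ = V/Q = 23.8774 s.
C(t) = C_in + (C₀ − C_in) e^(−t/τ). Set C = 3.371 and solve for t:
e^(−t/τ) = (C − C_in)/(C₀ − C_in) = (3.371 − 4.267)/(0 − 4.267) = 0.209984
t = −τ ln(…) = 23.8774 × 1.56073 = 37.2660 s.

37.27 s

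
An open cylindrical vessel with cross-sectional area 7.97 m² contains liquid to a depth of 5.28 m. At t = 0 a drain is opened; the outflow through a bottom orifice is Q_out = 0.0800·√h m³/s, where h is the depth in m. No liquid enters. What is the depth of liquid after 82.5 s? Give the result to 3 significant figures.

3.55 m

Unsteady balance on liquid volume: A dh/dt = −0.0800 √h.
This is separable: 2 d(√h)/dt = −0.0800/A, so √h = √h₀ − (0.0800/(2A)) t.
√h = √5.28 − 0.0800·82.5/(2·7.97) = 2.2978 − 0.41405 = 1.8838.
h = 1.8838² = 3.5486 m.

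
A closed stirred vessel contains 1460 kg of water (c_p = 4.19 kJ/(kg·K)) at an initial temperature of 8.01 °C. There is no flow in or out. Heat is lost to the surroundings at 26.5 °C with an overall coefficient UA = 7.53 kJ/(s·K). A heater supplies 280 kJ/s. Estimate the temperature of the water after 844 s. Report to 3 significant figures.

44.0 °C

Unsteady energy balance on the tank contents: M c_p dT/dt = −UA(T − T_amb) + Q̇.
dT/dt = (T_ss − T)/τ with T_ss = T_amb + Q̇/UA = 26.5 + 280/7.53 = 63.685 °C, τ = M c_p/UA = 1460·4.19/7.53 = 812.40 s.
Integrating: T(t) = T_ss + (T₀ − T_ss) e^(−t/τ).
T(844) = 63.685 + (-55.675)·0.35385 = 43.984 °C.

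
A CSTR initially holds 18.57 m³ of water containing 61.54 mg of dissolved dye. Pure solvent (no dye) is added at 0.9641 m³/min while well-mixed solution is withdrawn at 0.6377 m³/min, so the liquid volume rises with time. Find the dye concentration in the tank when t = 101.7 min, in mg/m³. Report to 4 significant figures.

Total volume: dV/dt = Q_in − Q_out = 0.326400 m³/min, so V(t) = 18.57 + 0.326400 t and V(101.7) = 51.7649 m³.
No dye enters, so dm/dt = −Q_out · (m/V).
Separate: dm/m = −Q_out dt/V(t) ⇒ ln(m/m₀) = −(Q_out/(Q_in−Q_out)) ln(V/V₀).
m = m₀ (V₀/V)^(Q_out/(Q_in−Q_out)) = 61.54 × (18.57/51.7649)^(1.95374) = 8.30439 mg.
C = m/V = 8.30439/51.7649 = 0.160425 mg/m³.

0.1604 mg/m³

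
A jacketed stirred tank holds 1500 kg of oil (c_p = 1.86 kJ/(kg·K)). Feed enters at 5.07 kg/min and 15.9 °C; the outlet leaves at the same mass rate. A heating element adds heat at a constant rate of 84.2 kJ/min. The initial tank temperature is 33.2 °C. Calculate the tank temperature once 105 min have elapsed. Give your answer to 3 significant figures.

30.7 °C

M c_p dT/dt = ṁ c_p (T_in − T) + Q̇.
τ = M/ṁ = 295.86 min; T_ss = T_in + Q̇/(ṁ c_p) = 15.9 + 84.2/(5.07·1.86) = 24.829 °C.
This is linear first-order; T(t) = T_ss + (T₀ − T_ss) e^(−t/τ).
T(105) = 24.829 + (8.3712)·e^(−105/295.86) = 24.829 + (8.3712)·0.70124 = 30.699 °C.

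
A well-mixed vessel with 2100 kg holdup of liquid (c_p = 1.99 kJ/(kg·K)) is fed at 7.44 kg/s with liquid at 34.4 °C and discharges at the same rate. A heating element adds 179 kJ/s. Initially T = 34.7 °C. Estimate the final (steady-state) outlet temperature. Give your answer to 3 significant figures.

46.5 °C

Heat balance on the well-mixed liquid: M c_p dT/dt = ṁ c_p (T_in − T) + 179.
At steady state dT/dt = 0 ⇒ T_ss = T_in + Q̇/(ṁ c_p) = 34.4 + 179/(7.44·1.99) = 46.490 °C.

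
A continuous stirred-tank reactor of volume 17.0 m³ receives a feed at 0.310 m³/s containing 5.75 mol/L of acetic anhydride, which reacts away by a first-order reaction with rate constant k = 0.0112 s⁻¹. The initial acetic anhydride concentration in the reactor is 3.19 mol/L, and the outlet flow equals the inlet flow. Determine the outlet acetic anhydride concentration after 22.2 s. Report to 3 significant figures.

Accumulation = in − out − consumed: V dC/dt = Q C_in − Q C − k V C.
dC/dt = (Q/V) C_in − (Q/V + k) C; effective rate a = Q/V + k = 0.018235 + 0.0112 = 0.029435 s⁻¹.
C_ss = Q C_in/(Q + kV) = 3.5622 mol/L; C(t) = C_ss + (C₀ − C_ss) e^(−a t).
C(22.2) = 3.5622 + (-0.37215)·e^(−0.029435·22.2) = 3.5622 + (-0.37215)·0.52024 = 3.3685 mol/L.

3.37 mol/L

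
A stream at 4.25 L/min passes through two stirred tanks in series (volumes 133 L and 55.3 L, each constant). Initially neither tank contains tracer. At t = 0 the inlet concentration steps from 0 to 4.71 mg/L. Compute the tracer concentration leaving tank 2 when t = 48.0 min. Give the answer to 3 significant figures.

Species balance on tank i: dCᵢ/dt = (Cᵢ₋₁ − Cᵢ)/τᵢ with τᵢ = Vᵢ/Q.
τ₁ = 133/4.25 = 31.294 min; τ₂ = 55.3/4.25 = 13.012 min.
Solving the cascade with C₁(0)=C₂(0)=0 gives C₂(t) = C_in[1 − (τ₁ e^(−t/τ₁) − τ₂ e^(−t/τ₂))/(τ₁ − τ₂)].
At t = 48.0: e^(−t/τ₁) = 0.21571, e^(−t/τ₂) = 0.024998.
C₂ = 4.71·[1 − (31.294·0.21571 − 13.012·0.024998)/(18.282)] = 4.71·0.64856 = 3.0547 mg/L.

3.05 mg/L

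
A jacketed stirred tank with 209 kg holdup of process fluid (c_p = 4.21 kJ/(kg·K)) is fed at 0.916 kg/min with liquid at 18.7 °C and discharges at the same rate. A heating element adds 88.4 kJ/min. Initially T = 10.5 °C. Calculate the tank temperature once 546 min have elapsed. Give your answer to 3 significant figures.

38.8 °C

M c_p dT/dt = ṁ c_p (T_in − T) + Q̇.
τ = M/ṁ = 228.17 min; T_ss = T_in + Q̇/(ṁ c_p) = 18.7 + 88.4/(0.916·4.21) = 41.623 °C.
This is linear first-order; T(t) = T_ss + (T₀ − T_ss) e^(−t/τ).
T(546) = 41.623 + (-31.123)·e^(−546/228.17) = 41.623 + (-31.123)·0.091356 = 38.780 °C.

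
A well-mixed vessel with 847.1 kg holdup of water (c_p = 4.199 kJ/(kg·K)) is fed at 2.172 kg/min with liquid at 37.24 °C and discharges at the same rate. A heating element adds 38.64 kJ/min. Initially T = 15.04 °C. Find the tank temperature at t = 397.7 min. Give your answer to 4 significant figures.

First-law balance (no shaft work): M c_p dT/dt = ṁ c_p (T_in − T) + 38.64.
Rearrange: dT/dt = (T_ss − T)/τ with τ = M/ṁ = 390.009 min and T_ss = T_in + Q̇/(ṁ c_p) = 41.4767 °C.
This is linear first-order; T(t) = T_ss + (T₀ − T_ss) e^(−t/τ).
T(397.7) = 41.4767 + (-26.4367)·e^(−397.7/390.009) = 41.4767 + (-26.4367)·0.360696 = 31.9411 °C.

31.94 °C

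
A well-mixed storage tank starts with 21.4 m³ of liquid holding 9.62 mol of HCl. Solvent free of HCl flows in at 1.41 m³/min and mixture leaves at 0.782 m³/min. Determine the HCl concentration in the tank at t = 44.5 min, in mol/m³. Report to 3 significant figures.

0.0689 mol/m³

Let m(t) be the amount of HCl. Volume: V(t) = V₀ + (Q_in − Q_out) t = 21.4 + 0.62800 t; V(44.5) = 49.346 m³.
No HCl enters, so dm/dt = −Q_out · (m/V).
dm/m = −Q_out dt/(V₀ + 0.62800 t); integrating gives ln(m/m₀) = −(Q_out/(Q_in−Q_out)) ln(V/V₀).
m = m₀ (V₀/V)^(Q_out/(Q_in−Q_out)) = 9.62 × (21.4/49.346)^(1.2452) = 3.3991 mol.
C = m/V = 3.3991/49.346 = 0.068882 mol/m³.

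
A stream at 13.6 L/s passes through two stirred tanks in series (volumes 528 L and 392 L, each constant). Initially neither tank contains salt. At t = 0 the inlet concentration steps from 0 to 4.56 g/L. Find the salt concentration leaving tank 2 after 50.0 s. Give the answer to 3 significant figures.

2.00 g/L

Species balance on tank i: dCᵢ/dt = (Cᵢ₋₁ − Cᵢ)/τᵢ with τᵢ = Vᵢ/Q.
τ₁ = 528/13.6 = 38.824 s; τ₂ = 392/13.6 = 28.824 s.
Tank 1: C₁ = C_in(1 − e^(−t/τ₁)). Tank 2 (τ₁ ≠ τ₂): C₂ = C_in[1 − (τ₁ e^(−t/τ₁) − τ₂ e^(−t/τ₂))/(τ₁ − τ₂)].
At t = 50.0: e^(−t/τ₁) = 0.27586, e^(−t/τ₂) = 0.17645.
C₂ = 4.56·[1 − (38.824·0.27586 − 28.824·0.17645)/(10.000)] = 4.56·0.43764 = 1.9956 g/L.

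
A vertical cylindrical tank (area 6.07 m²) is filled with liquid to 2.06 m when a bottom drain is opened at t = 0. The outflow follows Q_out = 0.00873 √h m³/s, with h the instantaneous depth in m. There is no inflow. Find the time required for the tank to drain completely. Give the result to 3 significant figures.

With no inflow, A dh/dt = −0.00873 √h.
Separate and integrate: 2(√h − √h₀) = −(0.00873/A) t.
Tank is empty when √h = 0: t_empty = 2A√h₀/0.00873.
t_empty = 2·6.07·√2.06/0.00873 = 12.140·1.4353/0.00873 = 1995.9 s.

2000 s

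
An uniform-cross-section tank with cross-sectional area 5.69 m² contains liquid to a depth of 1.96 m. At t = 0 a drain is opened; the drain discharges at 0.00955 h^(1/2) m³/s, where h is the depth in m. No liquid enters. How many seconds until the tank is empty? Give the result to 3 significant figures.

A dh/dt = −Q_out = −0.00955 √h.
Separate and integrate: 2(√h − √h₀) = −(0.00955/A) t.
Set h = 0: 2√h₀ = (0.00955/A) t_empty ⇒ t_empty = 2A√h₀/0.00955.
t_empty = 2·5.69·√1.96/0.00955 = 11.380·1.4000/0.00955 = 1668.3 s.

1670 s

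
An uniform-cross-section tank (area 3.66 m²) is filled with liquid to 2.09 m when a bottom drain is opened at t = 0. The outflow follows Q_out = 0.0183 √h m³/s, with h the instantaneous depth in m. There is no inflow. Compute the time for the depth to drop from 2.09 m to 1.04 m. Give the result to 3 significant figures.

With no inflow, A dh/dt = −0.0183 √h.
∫ h^(−1/2) dh = −(0.0183/A) ∫ dt, giving 2√h = 2√h₀ − (0.0183/A) t.
t = 2A(√h₀ − √h)/0.0183 = 2·3.66·(√2.09 − √1.04)/0.0183
  = 7.3200 × (1.4457 − 1.0198) / 0.0183 = 170.35 s.

170 s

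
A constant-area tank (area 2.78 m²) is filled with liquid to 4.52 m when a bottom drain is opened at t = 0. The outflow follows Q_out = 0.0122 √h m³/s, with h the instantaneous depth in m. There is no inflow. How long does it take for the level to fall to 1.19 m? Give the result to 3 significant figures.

472 s

Volume balance on the tank: A dh/dt = −0.0122 √h.
This is separable: 2 d(√h)/dt = −0.0122/A, so √h = √h₀ − (0.0122/(2A)) t.
t = 2A(√h₀ − √h)/0.0122 = 2·2.78·(√4.52 − √1.19)/0.0122
  = 5.5600 × (2.1260 − 1.0909) / 0.0122 = 471.76 s.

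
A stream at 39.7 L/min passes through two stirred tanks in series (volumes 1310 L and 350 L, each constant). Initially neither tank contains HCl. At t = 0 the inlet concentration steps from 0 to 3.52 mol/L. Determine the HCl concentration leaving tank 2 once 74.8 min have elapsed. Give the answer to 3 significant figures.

3.02 mol/L

Time constants: τᵢ = Vᵢ/Q for each well-mixed tank.
τ₁ = 1310/39.7 = 32.997 min; τ₂ = 350/39.7 = 8.8161 min.
Tank 1: C₁ = C_in(1 − e^(−t/τ₁)). Tank 2 (τ₁ ≠ τ₂): C₂ = C_in[1 − (τ₁ e^(−t/τ₁) − τ₂ e^(−t/τ₂))/(τ₁ − τ₂)].
At t = 74.8: e^(−t/τ₁) = 0.10364, e^(−t/τ₂) = 0.00020666.
C₂ = 3.52·[1 − (32.997·0.10364 − 8.8161·0.00020666)/(24.181)] = 3.52·0.85865 = 3.0225 mol/L.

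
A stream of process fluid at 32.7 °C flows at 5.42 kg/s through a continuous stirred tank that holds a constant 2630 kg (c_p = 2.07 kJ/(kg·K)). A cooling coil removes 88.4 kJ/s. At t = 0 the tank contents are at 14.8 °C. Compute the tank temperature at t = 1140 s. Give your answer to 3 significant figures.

Heat balance on the well-mixed liquid: M c_p dT/dt = ṁ c_p (T_in − T) − 88.4.
Rearrange: dT/dt = (T_ss − T)/τ with τ = M/ṁ = 485.24 s and T_ss = T_in − Q̇/(ṁ c_p) = 24.821 °C.
T approaches T_ss exponentially: T(t) = T_ss + (T₀ − T_ss) e^(−t/τ).
T(1140) = 24.821 + (-10.021)·e^(−1140/485.24) = 24.821 + (-10.021)·0.095431 = 23.864 °C.

23.9 °C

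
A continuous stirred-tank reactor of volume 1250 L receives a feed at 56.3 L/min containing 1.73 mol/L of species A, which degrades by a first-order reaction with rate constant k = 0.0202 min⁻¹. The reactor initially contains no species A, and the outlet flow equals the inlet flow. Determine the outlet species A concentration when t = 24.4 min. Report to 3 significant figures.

0.951 mol/L

Accumulation = in − out − consumed: V dC/dt = Q C_in − Q C − k V C.
dC/dt = (Q/V) C_in − (Q/V + k) C; effective rate a = Q/V + k = 0.045040 + 0.0202 = 0.065240 min⁻¹.
C_ss = Q C_in/(Q + kV) = 1.1943 mol/L; C(t) = C_ss + (C₀ − C_ss) e^(−a t).
C(24.4) = 1.1943 + (-1.1943)·e^(−0.065240·24.4) = 1.1943 + (-1.1943)·0.20355 = 0.95124 mol/L.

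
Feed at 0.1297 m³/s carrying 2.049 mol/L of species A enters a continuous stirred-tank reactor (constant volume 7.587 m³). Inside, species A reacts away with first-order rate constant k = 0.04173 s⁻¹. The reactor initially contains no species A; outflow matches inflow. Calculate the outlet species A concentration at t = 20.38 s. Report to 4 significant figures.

V dC/dt = Q(C_in − C) − k V C.
This is linear with rate a = Q/V + k = 0.0588250 s⁻¹.
C_ss = Q C_in/(Q + kV) = 0.595456 mol/L; C(t) = C_ss + (C₀ − C_ss) e^(−a t).
C(20.38) = 0.595456 + (-0.595456)·e^(−0.0588250·20.38) = 0.595456 + (-0.595456)·0.301540 = 0.415902 mol/L.

0.4159 mol/L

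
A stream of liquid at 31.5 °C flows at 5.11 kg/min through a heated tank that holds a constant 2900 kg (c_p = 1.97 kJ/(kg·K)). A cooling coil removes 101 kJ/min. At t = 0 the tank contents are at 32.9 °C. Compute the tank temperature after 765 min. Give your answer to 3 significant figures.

M c_p dT/dt = ṁ c_p (T_in − T) − Q̇.
τ = M/ṁ = 567.51 min; T_ss = T_in − Q̇/(ṁ c_p) = 31.5 − 101/(5.11·1.97) = 21.467 °C.
Solution: T(t) = T_ss + (T₀ − T_ss) e^(−t/τ).
T(765) = 21.467 + (11.433)·e^(−765/567.51) = 21.467 + (11.433)·0.25976 = 24.437 °C.

24.4 °C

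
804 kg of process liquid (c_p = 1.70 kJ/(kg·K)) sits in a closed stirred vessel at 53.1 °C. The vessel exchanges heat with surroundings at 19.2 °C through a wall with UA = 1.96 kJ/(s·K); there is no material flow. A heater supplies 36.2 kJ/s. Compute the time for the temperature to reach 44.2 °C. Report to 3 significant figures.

600 s

Lumped-capacitance energy balance: M c_p dT/dt = UA(T_amb − T) + Q̇.
τ = M c_p/UA = 697.35 s; T_ss = T_amb + Q̇/UA = 19.2 + 36.2/1.96 = 37.669 °C.
T(t) = T_ss + (T₀ − T_ss)e^(−t/τ); set T = 44.2:
t = −τ ln[(T − T_ss)/(T₀ − T_ss)] = −697.35 · ln(0.42322) = 599.62 s.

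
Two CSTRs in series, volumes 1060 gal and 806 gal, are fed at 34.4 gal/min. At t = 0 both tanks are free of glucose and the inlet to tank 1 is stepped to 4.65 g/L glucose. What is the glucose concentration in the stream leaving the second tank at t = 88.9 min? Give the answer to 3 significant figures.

3.90 g/L

Time constants: τᵢ = Vᵢ/Q for each well-mixed tank.
τ₁ = 1060/34.4 = 30.814 min; τ₂ = 806/34.4 = 23.430 min.
Solving the cascade with C₁(0)=C₂(0)=0 gives C₂(t) = C_in[1 − (τ₁ e^(−t/τ₁) − τ₂ e^(−t/τ₂))/(τ₁ − τ₂)].
At t = 88.9: e^(−t/τ₁) = 0.055852, e^(−t/τ₂) = 0.022500.
C₂ = 4.65·[1 − (30.814·0.055852 − 23.430·0.022500)/(7.3837)] = 4.65·0.83832 = 3.8982 g/L.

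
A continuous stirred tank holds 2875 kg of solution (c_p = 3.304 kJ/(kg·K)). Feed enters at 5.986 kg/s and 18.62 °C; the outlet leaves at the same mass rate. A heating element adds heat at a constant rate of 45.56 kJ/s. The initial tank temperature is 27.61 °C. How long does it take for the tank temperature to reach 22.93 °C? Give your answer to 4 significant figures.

578.1 s

M c_p dT/dt = ṁ c_p (T_in − T) + Q̇.
τ = M/ṁ = 480.287 s; T_ss = T_in + Q̇/(ṁ c_p) = 20.9236 °C.
T(t) = T_ss + (T₀ − T_ss) e^(−t/τ). Set T = 22.93:
e^(−t/τ) = (22.93 − 20.9236)/(27.61 − 20.9236) = 0.300072
t = −480.287 · ln(0.300072) = 578.138 s.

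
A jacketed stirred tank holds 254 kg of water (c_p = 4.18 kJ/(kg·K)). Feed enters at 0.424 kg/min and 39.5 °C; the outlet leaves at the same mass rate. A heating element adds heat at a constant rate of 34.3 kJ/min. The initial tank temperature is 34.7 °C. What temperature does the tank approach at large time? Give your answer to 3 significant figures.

58.9 °C

M c_p dT/dt = ṁ c_p (T_in − T) + Q̇.
At steady state dT/dt = 0 ⇒ T_ss = T_in + Q̇/(ṁ c_p) = 39.5 + 34.3/(0.424·4.18) = 58.853 °C.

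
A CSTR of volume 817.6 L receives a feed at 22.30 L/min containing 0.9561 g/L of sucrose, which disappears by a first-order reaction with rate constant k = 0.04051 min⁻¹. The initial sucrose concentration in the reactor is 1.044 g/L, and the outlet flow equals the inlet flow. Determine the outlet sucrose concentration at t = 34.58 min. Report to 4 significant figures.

0.4480 g/L

Species balance: V dC/dt = Q C_in − Q C − k V C.
dC/dt = (Q/V) C_in − (Q/V + k) C; effective rate a = Q/V + k = 0.0272750 + 0.04051 = 0.0677850 min⁻¹.
C_ss = Q C_in/(Q + kV) = 0.384710 g/L; C(t) = C_ss + (C₀ − C_ss) e^(−a t).
C(34.58) = 0.384710 + (0.659290)·e^(−0.0677850·34.58) = 0.384710 + (0.659290)·0.0959428 = 0.447965 g/L.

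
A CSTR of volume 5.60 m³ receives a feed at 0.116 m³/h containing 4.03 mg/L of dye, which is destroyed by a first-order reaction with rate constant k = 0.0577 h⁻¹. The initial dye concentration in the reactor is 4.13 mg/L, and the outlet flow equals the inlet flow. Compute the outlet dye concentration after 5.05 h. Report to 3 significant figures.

3.13 mg/L

V dC/dt = Q(C_in − C) − k V C.
dC/dt = (Q/V) C_in − (Q/V + k) C; effective rate a = Q/V + k = 0.020714 + 0.0577 = 0.078414 h⁻¹.
C_ss = Q C_in/(Q + kV) = 1.0646 mg/L; C(t) = C_ss + (C₀ − C_ss) e^(−a t).
C(5.05) = 1.0646 + (3.0654)·e^(−0.078414·5.05) = 1.0646 + (3.0654)·0.67301 = 3.1276 mg/L.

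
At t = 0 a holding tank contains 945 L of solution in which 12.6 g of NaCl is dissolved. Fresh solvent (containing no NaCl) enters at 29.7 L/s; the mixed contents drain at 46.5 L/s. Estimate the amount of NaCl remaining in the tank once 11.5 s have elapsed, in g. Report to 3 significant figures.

Total volume: dV/dt = Q_in − Q_out = -16.800 L/s, so V(t) = 945 − 16.800 t and V(11.5) = 751.80 L.
Solute balance: dm/dt = 0 − Q_out C = −Q_out m/V(t).
Separate: dm/m = −Q_out dt/V(t) ⇒ ln(m/m₀) = −(Q_out/(Q_in−Q_out)) ln(V/V₀).
m = m₀ (V₀/V)^(Q_out/(Q_in−Q_out)) = 12.6 × (945/751.80)^(-2.7679) = 6.6902 g.

6.69 g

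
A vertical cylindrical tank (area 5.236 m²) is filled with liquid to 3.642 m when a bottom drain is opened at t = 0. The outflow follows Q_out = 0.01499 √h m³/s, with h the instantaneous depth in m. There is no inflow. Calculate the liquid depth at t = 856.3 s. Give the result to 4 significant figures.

A dh/dt = −Q_out = −0.01499 √h.
Separate and integrate: 2(√h − √h₀) = −(0.01499/A) t.
√h = √3.642 − 0.01499·856.3/(2·5.236) = 1.90840 − 1.22574 = 0.682664.
h = 0.682664² = 0.466030 m.

0.4660 m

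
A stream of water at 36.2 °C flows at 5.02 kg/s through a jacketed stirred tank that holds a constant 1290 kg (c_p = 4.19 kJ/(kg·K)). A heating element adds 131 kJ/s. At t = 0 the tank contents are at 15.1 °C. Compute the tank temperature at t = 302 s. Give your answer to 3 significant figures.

Unsteady energy balance on the tank contents: M c_p dT/dt = ṁ c_p (T_in − T) + 131.
τ = M/ṁ = 256.97 s; T_ss = T_in + Q̇/(ṁ c_p) = 36.2 + 131/(5.02·4.19) = 42.428 °C.
Solution: T(t) = T_ss + (T₀ − T_ss) e^(−t/τ).
T(302) = 42.428 + (-27.328)·e^(−302/256.97) = 42.428 + (-27.328)·0.30875 = 33.991 °C.

34.0 °C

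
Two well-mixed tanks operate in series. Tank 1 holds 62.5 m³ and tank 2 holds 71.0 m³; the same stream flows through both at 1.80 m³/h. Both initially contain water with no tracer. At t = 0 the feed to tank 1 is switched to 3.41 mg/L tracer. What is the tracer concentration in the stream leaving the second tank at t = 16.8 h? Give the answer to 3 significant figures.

Time constants: τᵢ = Vᵢ/Q for each well-mixed tank.
τ₁ = 62.5/1.80 = 34.722 h; τ₂ = 71.0/1.80 = 39.444 h.
Solving the cascade with C₁(0)=C₂(0)=0 gives C₂(t) = C_in[1 − (τ₁ e^(−t/τ₁) − τ₂ e^(−t/τ₂))/(τ₁ − τ₂)].
At t = 16.8: e^(−t/τ₁) = 0.61641, e^(−t/τ₂) = 0.65317.
C₂ = 3.41·[1 − (34.722·0.61641 − 39.444·0.65317)/(-4.7222)] = 3.41·0.076536 = 0.26099 mg/L.

0.261 mg/L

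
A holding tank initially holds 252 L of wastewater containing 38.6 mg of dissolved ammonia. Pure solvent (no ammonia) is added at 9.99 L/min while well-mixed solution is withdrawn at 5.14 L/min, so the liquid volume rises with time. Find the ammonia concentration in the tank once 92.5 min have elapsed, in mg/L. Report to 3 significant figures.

Total volume: dV/dt = Q_in − Q_out = 4.8500 L/min, so V(t) = 252 + 4.8500 t and V(92.5) = 700.62 L.
Solute balance: dm/dt = 0 − Q_out C = −Q_out m/V(t).
Separate: dm/m = −Q_out dt/V(t) ⇒ ln(m/m₀) = −(Q_out/(Q_in−Q_out)) ln(V/V₀).
m = m₀ (V₀/V)^(Q_out/(Q_in−Q_out)) = 38.6 × (252/700.62)^(1.0598) = 13.060 mg.
C = m/V = 13.060/700.62 = 0.018641 mg/L.

0.0186 mg/L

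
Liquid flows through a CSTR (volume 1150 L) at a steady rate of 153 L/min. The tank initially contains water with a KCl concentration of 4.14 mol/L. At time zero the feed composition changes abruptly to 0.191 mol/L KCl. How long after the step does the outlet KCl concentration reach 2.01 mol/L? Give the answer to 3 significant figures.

5.83 min

Species balance: V dC/dt = Q(C_in − C) ⇒ τ = V/Q = 7.5163 min.
C(t) = C_in + (C₀ − C_in) e^(−t/τ). Set C = 2.01 and solve for t:
e^(−t/τ) = (C − C_in)/(C₀ − C_in) = (2.01 − 0.191)/(4.14 − 0.191) = 0.46062
t = −τ ln(…) = 7.5163 × 0.77518 = 5.8265 min.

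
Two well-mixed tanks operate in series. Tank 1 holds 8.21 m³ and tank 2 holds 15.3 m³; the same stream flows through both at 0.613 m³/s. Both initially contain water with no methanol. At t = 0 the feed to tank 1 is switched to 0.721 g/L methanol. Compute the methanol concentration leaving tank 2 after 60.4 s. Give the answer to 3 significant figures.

Each tank obeys Vᵢ dCᵢ/dt = Q(Cᵢ₋₁ − Cᵢ), so τᵢ = Vᵢ/Q.
τ₁ = 8.21/0.613 = 13.393 s; τ₂ = 15.3/0.613 = 24.959 s.
Solving the cascade with C₁(0)=C₂(0)=0 gives C₂(t) = C_in[1 − (τ₁ e^(−t/τ₁) − τ₂ e^(−t/τ₂))/(τ₁ − τ₂)].
At t = 60.4: e^(−t/τ₁) = 0.011001, e^(−t/τ₂) = 0.088926.
C₂ = 0.721·[1 − (13.393·0.011001 − 24.959·0.088926)/(-11.566)] = 0.721·0.82084 = 0.59182 g/L.

0.592 g/L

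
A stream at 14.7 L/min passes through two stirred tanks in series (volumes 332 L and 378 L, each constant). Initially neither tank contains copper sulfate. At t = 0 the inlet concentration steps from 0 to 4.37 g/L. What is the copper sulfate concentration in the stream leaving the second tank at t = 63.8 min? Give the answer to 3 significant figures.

Species balance on tank i: dCᵢ/dt = (Cᵢ₋₁ − Cᵢ)/τᵢ with τᵢ = Vᵢ/Q.
τ₁ = 332/14.7 = 22.585 min; τ₂ = 378/14.7 = 25.714 min.
Tank 1: C₁ = C_in(1 − e^(−t/τ₁)). Tank 2 (τ₁ ≠ τ₂): C₂ = C_in[1 − (τ₁ e^(−t/τ₁) − τ₂ e^(−t/τ₂))/(τ₁ − τ₂)].
At t = 63.8: e^(−t/τ₁) = 0.059316, e^(−t/τ₂) = 0.083650.
C₂ = 4.37·[1 − (22.585·0.059316 − 25.714·0.083650)/(-3.1293)] = 4.37·0.74072 = 3.2369 g/L.

3.24 g/L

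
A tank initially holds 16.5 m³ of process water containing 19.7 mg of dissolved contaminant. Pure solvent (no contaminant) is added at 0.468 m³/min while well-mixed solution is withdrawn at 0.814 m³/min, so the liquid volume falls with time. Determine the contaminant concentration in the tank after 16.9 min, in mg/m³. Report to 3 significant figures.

Let m(t) be the amount of contaminant. Volume: V(t) = V₀ + (Q_in − Q_out) t = 16.5 − 0.34600 t; V(16.9) = 10.653 m³.
No contaminant enters, so dm/dt = −Q_out · (m/V).
dm/m = −Q_out dt/(V₀ − 0.34600 t); integrating gives ln(m/m₀) = −(Q_out/(Q_in−Q_out)) ln(V/V₀).
m = m₀ (V₀/V)^(Q_out/(Q_in−Q_out)) = 19.7 × (16.5/10.653)^(-2.3526) = 7.0373 mg.
C = m/V = 7.0373/10.653 = 0.66062 mg/m³.

0.661 mg/m³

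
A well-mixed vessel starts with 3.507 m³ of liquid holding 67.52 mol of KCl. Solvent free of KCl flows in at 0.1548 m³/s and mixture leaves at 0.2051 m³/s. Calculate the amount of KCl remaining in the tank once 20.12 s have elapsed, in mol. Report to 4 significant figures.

16.85 mol

Let m(t) be the amount of KCl. Volume: V(t) = V₀ + (Q_in − Q_out) t = 3.507 − 0.0503000 t; V(20.12) = 2.49496 m³.
No KCl enters, so dm/dt = −Q_out · (m/V).
dm/m = −Q_out dt/(V₀ − 0.0503000 t); integrating gives ln(m/m₀) = −(Q_out/(Q_in−Q_out)) ln(V/V₀).
m = m₀ (V₀/V)^(Q_out/(Q_in−Q_out)) = 67.52 × (3.507/2.49496)^(-4.07753) = 16.8454 mol.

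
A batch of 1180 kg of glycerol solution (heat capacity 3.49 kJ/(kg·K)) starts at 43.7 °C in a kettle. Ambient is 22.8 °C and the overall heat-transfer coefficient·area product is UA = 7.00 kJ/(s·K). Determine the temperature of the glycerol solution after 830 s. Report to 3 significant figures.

27.9 °C

Unsteady energy balance on the tank contents: M c_p dT/dt = −UA(T − T_amb).
dT/dt = (T_ss − T)/τ with T_ss = T_amb = 22.800 °C, τ = M c_p/UA = 1180·3.49/7.00 = 588.31 s.
This is linear first-order; T(t) = T_ss + (T₀ − T_ss) e^(−t/τ).
T(830) = 22.800 + (20.900)·0.24395 = 27.898 °C.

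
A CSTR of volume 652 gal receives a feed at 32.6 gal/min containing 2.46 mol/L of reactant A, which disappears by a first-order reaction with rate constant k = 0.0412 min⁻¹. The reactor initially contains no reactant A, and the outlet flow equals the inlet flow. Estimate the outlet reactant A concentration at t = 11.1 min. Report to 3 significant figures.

Accumulation = in − out − consumed: V dC/dt = Q C_in − Q C − k V C.
dC/dt = (Q/V) C_in − (Q/V + k) C; effective rate a = Q/V + k = 0.050000 + 0.0412 = 0.091200 min⁻¹.
C_ss = Q C_in/(Q + kV) = 1.3487 mol/L; C(t) = C_ss + (C₀ − C_ss) e^(−a t).
C(11.1) = 1.3487 + (-1.3487)·e^(−0.091200·11.1) = 1.3487 + (-1.3487)·0.36337 = 0.85861 mol/L.

0.859 mol/L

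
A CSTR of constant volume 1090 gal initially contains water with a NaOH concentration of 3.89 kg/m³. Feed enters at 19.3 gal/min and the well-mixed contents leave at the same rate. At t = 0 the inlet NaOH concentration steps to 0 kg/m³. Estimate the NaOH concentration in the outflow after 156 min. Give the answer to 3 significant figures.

Species balance on the tank: V dC/dt = Q(C_in − C).
Time constant τ = V/Q = 1090/19.3 = 56.477 min.
This is linear first-order; C(t) = C_in + (C₀ − C_in) e^(−t/τ).
C(156) = 0 + (3.89 − 0)·e^(−156/56.477) = 0 + (3.8900)·0.063153 = 0.24566 kg/m³.

0.246 kg/m³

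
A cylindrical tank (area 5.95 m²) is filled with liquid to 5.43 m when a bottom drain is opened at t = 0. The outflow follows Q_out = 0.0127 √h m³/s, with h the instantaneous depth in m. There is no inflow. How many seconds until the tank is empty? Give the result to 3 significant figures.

2180 s

With no inflow, A dh/dt = −0.0127 √h.
Separate and integrate: 2(√h − √h₀) = −(0.0127/A) t.
Tank is empty when √h = 0: t_empty = 2A√h₀/0.0127.
t_empty = 2·5.95·√5.43/0.0127 = 11.900·2.3302/0.0127 = 2183.4 s.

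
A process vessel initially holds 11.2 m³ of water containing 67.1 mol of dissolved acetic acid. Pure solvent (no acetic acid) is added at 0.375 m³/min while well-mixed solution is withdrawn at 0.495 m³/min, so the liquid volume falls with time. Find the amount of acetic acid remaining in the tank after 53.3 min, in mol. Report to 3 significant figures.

2.04 mol

Let m(t) be the amount of acetic acid. Volume: V(t) = V₀ + (Q_in − Q_out) t = 11.2 − 0.12000 t; V(53.3) = 4.8040 m³.
Solute balance: dm/dt = 0 − Q_out C = −Q_out m/V(t).
Separate: dm/m = −Q_out dt/V(t) ⇒ ln(m/m₀) = −(Q_out/(Q_in−Q_out)) ln(V/V₀).
m = m₀ (V₀/V)^(Q_out/(Q_in−Q_out)) = 67.1 × (11.2/4.8040)^(-4.1250) = 2.0432 mol.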